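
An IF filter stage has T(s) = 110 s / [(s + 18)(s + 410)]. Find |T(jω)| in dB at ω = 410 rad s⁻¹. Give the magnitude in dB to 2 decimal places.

|j410| = 410
|j410 + 18| = √(410² + 18²) = 410.4
|j410 + 410| = √(410² + 410²) = 579.8
|T(j410)| = 110 × 410 / (410.4 × 579.8) = 0.18953
20 log₁₀(0.18953) = -14.446 dB

-14.45 dB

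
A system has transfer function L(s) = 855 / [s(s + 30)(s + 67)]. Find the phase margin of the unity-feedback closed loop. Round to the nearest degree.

Gain crossover: |L(jω)| = 1 at ω ≈ 0.425 rad/s.
∠L(j0.425) = −90° − arctan(0.425/30) − arctan(0.425/67) ≈ -91.18°
PM = 180° + (-91.18°) = 88.82°

89°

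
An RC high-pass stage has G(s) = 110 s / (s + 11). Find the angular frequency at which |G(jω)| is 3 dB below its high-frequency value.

11 rad/s

For a single-pole high-pass, the −3 dB point is at the pole: ω = 11 rad/s.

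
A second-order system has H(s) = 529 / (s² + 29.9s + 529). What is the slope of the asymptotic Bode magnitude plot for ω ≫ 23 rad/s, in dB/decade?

-40 dB/decade

With 0 zeros and 2 poles, the high-frequency asymptotic slope is 20 × (0 − 2) = -40 dB/decade.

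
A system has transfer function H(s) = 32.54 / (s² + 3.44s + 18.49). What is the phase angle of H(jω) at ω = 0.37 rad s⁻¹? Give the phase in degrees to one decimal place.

-4.0°

∠[(j0.37)² + 3.44(j0.37) + 18.49] = ∠[18.353 + j1.2728] = 3.97°
∠H(j0.37) = −3.97° = -3.97°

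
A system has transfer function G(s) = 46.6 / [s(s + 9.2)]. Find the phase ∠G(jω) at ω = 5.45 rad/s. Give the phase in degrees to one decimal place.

-120.6°

∠(j5.45 + 9.2) = arctan(5.45/9.2) = 30.64°
∠(j5.45) = 90.00°
∠G(j5.45) = − (30.64° + 90.00°) = -120.64°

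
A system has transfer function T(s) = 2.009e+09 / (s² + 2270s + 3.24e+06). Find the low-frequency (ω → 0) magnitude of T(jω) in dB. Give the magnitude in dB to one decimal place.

55.8 dB

T(0) = 2.009e+09 / 3.24e+06 = 620.06
20 log₁₀(620.06) = 55.85 dB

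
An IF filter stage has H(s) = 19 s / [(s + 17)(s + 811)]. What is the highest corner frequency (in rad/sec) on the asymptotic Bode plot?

811 rad/sec

Break frequencies occur at each pole and zero magnitude: 17 rad/sec, 811 rad/sec.
The highest is 811 rad/sec.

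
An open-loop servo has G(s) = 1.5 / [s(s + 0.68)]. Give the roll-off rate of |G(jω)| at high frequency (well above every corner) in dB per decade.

With 0 zeros and 2 poles, the high-frequency asymptotic slope is 20 × (0 − 2) = -40 dB/decade.

-40 dB/decade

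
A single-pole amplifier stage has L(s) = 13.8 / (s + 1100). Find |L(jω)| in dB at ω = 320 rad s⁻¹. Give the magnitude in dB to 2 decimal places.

-38.38 dB

|j320 + 1100| = √(320² + 1100²) = 1146
|L(j320)| = 13.8 / 1146 = 0.012046
20 log₁₀(0.012046) = -38.383 dB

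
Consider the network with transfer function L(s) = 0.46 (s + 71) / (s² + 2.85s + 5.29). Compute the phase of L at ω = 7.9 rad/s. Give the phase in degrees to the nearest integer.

∠(j7.9 + 71) = arctan(7.9/71) = 6.35°
∠[(j7.9)² + 2.85(j7.9) + 5.29] = ∠[-57.12 + j22.515] = 158.49°
∠L(j7.9) = 6.35° − 158.49° = -152.14°

-152°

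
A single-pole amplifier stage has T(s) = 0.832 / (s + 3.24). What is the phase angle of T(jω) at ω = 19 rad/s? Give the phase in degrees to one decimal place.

-80.3°

∠(j19 + 3.24) = arctan(19/3.24) = 80.32°
∠T(j19) = −80.32° = -80.32°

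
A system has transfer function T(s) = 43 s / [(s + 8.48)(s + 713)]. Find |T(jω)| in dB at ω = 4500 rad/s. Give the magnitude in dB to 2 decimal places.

-40.50 dB

|j4500| = 4500
|j4500 + 8.48| = √(4500² + 8.48²) = 4500
|j4500 + 713| = √(4500² + 713²) = 4556
|T(j4500)| = 43 × 4500 / (4500 × 4556) = 0.0094378
20 log₁₀(0.0094378) = -40.503 dB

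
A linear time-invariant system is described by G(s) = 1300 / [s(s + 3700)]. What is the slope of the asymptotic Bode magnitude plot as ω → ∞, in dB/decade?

With 0 zeros and 2 poles, the high-frequency asymptotic slope is 20 × (0 − 2) = -40 dB/decade.

-40 dB/decade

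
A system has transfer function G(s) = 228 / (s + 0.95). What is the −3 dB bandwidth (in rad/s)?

0.95 rad/s

For a single-pole low-pass, the −3 dB point is at the pole: ω = 0.95 rad/s.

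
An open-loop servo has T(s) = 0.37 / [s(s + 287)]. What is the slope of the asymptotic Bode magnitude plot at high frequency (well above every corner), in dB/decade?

With 0 zeros and 2 poles, the high-frequency asymptotic slope is 20 × (0 − 2) = -40 dB/decade.

-40 dB/decade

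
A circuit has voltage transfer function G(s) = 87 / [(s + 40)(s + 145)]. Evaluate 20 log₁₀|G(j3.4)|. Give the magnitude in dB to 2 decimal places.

|j3.4 + 40| = √(3.4² + 40²) = 40.14
|j3.4 + 145| = √(3.4² + 145²) = 145
|G(j3.4)| = 87 / (40.14 × 145) = 0.014942
20 log₁₀(0.014942) = -36.512 dB

-36.51 dB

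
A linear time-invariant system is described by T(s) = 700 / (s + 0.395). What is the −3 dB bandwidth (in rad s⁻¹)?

0.395 rad s⁻¹

For a single-pole low-pass, the −3 dB point is at the pole: ω = 0.395 rad s⁻¹.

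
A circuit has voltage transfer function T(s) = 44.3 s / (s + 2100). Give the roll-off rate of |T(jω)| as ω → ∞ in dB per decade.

0 dB/decade

With 1 zero and 1 pole, the high-frequency asymptotic slope is 20 × (1 − 1) = 0 dB/decade.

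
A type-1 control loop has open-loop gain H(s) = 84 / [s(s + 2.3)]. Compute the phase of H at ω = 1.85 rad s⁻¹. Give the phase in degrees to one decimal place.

∠(j1.85 + 2.3) = arctan(1.85/2.3) = 38.81°
∠(j1.85) = 90.00°
∠H(j1.85) = − (38.81° + 90.00°) = -128.81°

-128.8°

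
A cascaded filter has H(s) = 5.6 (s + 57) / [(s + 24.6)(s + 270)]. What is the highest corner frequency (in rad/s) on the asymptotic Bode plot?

270 rad/s

Break frequencies occur at each pole and zero magnitude: 24.6 rad/s, 57 rad/s, 270 rad/s.
The highest is 270 rad/s.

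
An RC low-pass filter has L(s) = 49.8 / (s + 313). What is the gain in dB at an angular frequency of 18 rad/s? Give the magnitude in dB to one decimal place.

-16.0 dB

|j18 + 313| = √(18² + 313²) = 313.5
|L(j18)| = 49.8 / 313.5 = 0.15884
20 log₁₀(0.15884) = -15.98 dB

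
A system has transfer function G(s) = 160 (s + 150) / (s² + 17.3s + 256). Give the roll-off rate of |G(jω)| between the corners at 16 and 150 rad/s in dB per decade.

In this band the factors already past their corner are: complex pole pair at ωₙ ≈ 16; net slope = -40 dB/decade.

-40 dB/decade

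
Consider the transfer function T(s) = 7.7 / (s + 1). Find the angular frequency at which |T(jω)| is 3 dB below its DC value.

1 rad s⁻¹

For a single-pole low-pass, the −3 dB point is at the pole: ω = 1 rad s⁻¹.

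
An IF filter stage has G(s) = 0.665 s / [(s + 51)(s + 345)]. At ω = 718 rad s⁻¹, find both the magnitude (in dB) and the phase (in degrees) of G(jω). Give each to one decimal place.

|j718| = 718
|j718 + 51| = √(718² + 51²) = 719.8
|j718 + 345| = √(718² + 345²) = 796.6
|G(j718)| = 0.665 × 718 / (719.8 × 796.6) = 0.00083271
20 log₁₀(0.00083271) = -61.59 dB
∠(j718) = 90.00°
∠(j718 + 51) = arctan(718/51) = 85.94°
∠(j718 + 345) = arctan(718/345) = 64.34°
∠G(j718) = 90.00° − (85.94° + 64.34°) = -60.27°

|G| = -61.6 dB, ∠G = -60.3°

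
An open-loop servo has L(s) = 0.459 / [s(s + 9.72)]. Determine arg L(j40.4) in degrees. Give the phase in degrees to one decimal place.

-166.5°

∠(j40.4 + 9.72) = arctan(40.4/9.72) = 76.47°
∠(j40.4) = 90.00°
∠L(j40.4) = − (76.47° + 90.00°) = -166.47°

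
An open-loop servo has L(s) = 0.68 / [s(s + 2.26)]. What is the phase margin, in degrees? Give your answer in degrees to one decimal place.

82.5°

Gain crossover: |L(jω)| = 1 at ω ≈ 0.298 rad s⁻¹.
∠L(j0.298) = −90° − arctan(0.298/2.26) ≈ -97.52°
PM = 180° + (-97.52°) = 82.48°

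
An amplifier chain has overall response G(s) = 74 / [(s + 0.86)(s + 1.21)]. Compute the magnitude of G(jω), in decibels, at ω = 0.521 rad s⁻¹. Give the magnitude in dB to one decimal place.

|j0.521 + 0.86| = √(0.521² + 0.86²) = 1.006
|j0.521 + 1.21| = √(0.521² + 1.21²) = 1.317
|G(j0.521)| = 74 / (1.006 × 1.317) = 55.864
20 log₁₀(55.864) = 34.94 dB

34.9 dB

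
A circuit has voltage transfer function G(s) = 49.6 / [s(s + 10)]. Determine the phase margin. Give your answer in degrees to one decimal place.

65.7°

Gain crossover: |G(jω)| = 1 at ω ≈ 4.52 rad s⁻¹.
∠G(j4.52) = −90° − arctan(4.52/10) ≈ -114.32°
PM = 180° + (-114.32°) = 65.68°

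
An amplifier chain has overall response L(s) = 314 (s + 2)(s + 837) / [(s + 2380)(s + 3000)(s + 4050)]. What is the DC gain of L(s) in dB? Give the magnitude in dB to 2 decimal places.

L(0) = 314 × 2 × 837 / (2380 × 3000 × 4050) = 1.8177e-05
20 log₁₀(1.8177e-05) = -94.809 dB

-94.81 dB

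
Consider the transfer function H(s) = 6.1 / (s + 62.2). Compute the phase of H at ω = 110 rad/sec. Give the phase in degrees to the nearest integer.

∠(j110 + 62.2) = arctan(110/62.2) = 60.51°
∠H(j110) = −60.51° = -60.51°

-61°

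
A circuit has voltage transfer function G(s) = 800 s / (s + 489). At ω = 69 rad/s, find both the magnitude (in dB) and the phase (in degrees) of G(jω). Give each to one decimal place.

|G| = 41.0 dB, ∠G = 82.0°

|j69| = 69
|j69 + 489| = √(69² + 489²) = 493.8
|G(j69)| = 800 × 69 / 493.8 = 111.78
20 log₁₀(111.78) = 40.97 dB
∠(j69) = 90.00°
∠(j69 + 489) = arctan(69/489) = 8.03°
∠G(j69) = 90.00° − 8.03° = 81.97°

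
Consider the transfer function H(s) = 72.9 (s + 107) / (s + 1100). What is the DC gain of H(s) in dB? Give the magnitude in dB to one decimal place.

17.0 dB

H(0) = 72.9 × 107 / 1100 = 7.0912
20 log₁₀(7.0912) = 17.01 dB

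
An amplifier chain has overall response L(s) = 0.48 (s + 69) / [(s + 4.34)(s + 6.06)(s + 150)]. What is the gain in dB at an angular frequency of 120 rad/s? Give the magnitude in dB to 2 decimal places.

|j120 + 69| = √(120² + 69²) = 138.4
|j120 + 4.34| = √(120² + 4.34²) = 120.1
|j120 + 6.06| = √(120² + 6.06²) = 120.2
|j120 + 150| = √(120² + 150²) = 192.1
|L(j120)| = 0.48 × 138.4 / (120.1 × 120.2 × 192.1) = 2.3974e-05
20 log₁₀(2.3974e-05) = -92.405 dB

-92.41 dB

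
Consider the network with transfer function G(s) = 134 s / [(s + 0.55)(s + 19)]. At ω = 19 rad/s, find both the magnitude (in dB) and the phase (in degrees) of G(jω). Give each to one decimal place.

|G| = 14.0 dB, ∠G = -43.3°

|j19| = 19
|j19 + 0.55| = √(19² + 0.55²) = 19.01
|j19 + 19| = √(19² + 19²) = 26.87
|G(j19)| = 134 × 19 / (19.01 × 26.87) = 4.9849
20 log₁₀(4.9849) = 13.95 dB
∠(j19) = 90.00°
∠(j19 + 0.55) = arctan(19/0.55) = 88.34°
∠(j19 + 19) = arctan(19/19) = 45.00°
∠G(j19) = 90.00° − (88.34° + 45.00°) = -43.34°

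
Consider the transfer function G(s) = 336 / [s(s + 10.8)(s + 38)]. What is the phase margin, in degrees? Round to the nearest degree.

84°

Gain crossover: |G(jω)| = 1 at ω ≈ 0.816 rad/sec.
∠G(j0.816) = −90° − arctan(0.816/10.8) − arctan(0.816/38) ≈ -95.55°
PM = 180° + (-95.55°) = 84.45°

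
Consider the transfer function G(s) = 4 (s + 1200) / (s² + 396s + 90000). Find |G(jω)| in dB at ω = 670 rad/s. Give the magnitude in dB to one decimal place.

|j670 + 1200| = √(670² + 1200²) = 1374
|(j670)² + 396(j670) + 90000| = |-3.589e+05 + j2.6532e+05| = 4.463e+05
|G(j670)| = 4 × 1374 / 4.463e+05 = 0.012317
20 log₁₀(0.012317) = -38.19 dB

-38.2 dB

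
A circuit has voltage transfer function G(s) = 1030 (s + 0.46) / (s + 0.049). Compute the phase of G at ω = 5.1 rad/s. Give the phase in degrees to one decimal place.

∠(j5.1 + 0.46) = arctan(5.1/0.46) = 84.85°
∠(j5.1 + 0.049) = arctan(5.1/0.049) = 89.45°
∠G(j5.1) = 84.85° − 89.45° = -4.60°

-4.6°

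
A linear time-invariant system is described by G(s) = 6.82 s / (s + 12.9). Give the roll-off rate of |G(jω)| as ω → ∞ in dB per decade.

With 1 zero and 1 pole, the high-frequency asymptotic slope is 20 × (1 − 1) = 0 dB/decade.

0 dB/decade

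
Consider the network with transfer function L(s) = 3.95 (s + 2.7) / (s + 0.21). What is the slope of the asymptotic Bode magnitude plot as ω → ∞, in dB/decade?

With 1 zero and 1 pole, the high-frequency asymptotic slope is 20 × (1 − 1) = 0 dB/decade.

0 dB/decade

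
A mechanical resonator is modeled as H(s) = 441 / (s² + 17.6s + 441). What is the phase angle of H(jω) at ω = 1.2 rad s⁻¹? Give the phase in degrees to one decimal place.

-2.8°

∠[(j1.2)² + 17.6(j1.2) + 441] = ∠[439.56 + j21.12] = 2.75°
∠H(j1.2) = −2.75° = -2.75°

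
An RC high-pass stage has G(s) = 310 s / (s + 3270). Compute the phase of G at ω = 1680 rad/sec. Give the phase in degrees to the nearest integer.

∠(j1680) = 90.00°
∠(j1680 + 3270) = arctan(1680/3270) = 27.19°
∠G(j1680) = 90.00° − 27.19° = 62.81°

63 deg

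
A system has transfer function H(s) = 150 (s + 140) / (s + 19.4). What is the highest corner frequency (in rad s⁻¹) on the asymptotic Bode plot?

Break frequencies occur at each pole and zero magnitude: 19.4 rad s⁻¹, 140 rad s⁻¹.
The highest is 140 rad s⁻¹.

140 rad s⁻¹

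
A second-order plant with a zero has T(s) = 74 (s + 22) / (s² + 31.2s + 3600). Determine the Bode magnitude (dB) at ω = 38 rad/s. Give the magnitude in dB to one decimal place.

2.4 dB

|j38 + 22| = √(38² + 22²) = 43.91
|(j38)² + 31.2(j38) + 3600| = |2156 + j1185.6| = 2460
|T(j38)| = 74 × 43.91 / 2460 = 1.3206
20 log₁₀(1.3206) = 2.42 dB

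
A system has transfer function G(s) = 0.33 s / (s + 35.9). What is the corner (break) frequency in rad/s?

The single real pole at s = −35.9 gives a corner at ω = 35.9 rad/s.

35.9 rad/s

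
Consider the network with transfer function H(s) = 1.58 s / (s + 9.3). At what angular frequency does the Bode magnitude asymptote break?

The single real pole at s = −9.3 gives a corner at ω = 9.3 rad/sec.

9.3 rad/sec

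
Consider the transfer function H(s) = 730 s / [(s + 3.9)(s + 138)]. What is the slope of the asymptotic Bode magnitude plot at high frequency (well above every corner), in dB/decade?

-20 dB/decade

With 1 zero and 2 poles, the high-frequency asymptotic slope is 20 × (1 − 2) = -20 dB/decade.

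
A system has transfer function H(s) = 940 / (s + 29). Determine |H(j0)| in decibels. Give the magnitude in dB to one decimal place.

H(0) = 940 / 29 = 32.414
20 log₁₀(32.414) = 30.21 dB

30.2 dB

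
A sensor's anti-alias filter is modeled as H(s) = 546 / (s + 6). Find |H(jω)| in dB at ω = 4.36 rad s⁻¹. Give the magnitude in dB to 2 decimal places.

|j4.36 + 6| = √(4.36² + 6²) = 7.417
|H(j4.36)| = 546 / 7.417 = 73.616
20 log₁₀(73.616) = 37.339 dB

37.34 dB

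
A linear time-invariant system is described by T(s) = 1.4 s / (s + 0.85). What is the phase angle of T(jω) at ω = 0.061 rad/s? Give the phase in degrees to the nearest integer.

∠(j0.061) = 90.00°
∠(j0.061 + 0.85) = arctan(0.061/0.85) = 4.10°
∠T(j0.061) = 90.00° − 4.10° = 85.90°

86°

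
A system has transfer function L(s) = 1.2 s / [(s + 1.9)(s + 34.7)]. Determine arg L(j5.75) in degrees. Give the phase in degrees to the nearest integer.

9°

∠(j5.75) = 90.00°
∠(j5.75 + 1.9) = arctan(5.75/1.9) = 71.71°
∠(j5.75 + 34.7) = arctan(5.75/34.7) = 9.41°
∠L(j5.75) = 90.00° − (71.71° + 9.41°) = 8.88°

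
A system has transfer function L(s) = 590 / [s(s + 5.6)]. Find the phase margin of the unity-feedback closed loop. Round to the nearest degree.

13°

Gain crossover: |L(jω)| = 1 at ω ≈ 24 rad s⁻¹.
∠L(j24) = −90° − arctan(24/5.6) ≈ -166.85°
PM = 180° + (-166.85°) = 13.15°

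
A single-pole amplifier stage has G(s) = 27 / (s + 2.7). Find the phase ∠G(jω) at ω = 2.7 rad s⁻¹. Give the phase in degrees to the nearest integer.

-45°

∠(j2.7 + 2.7) = arctan(2.7/2.7) = 45.00°
∠G(j2.7) = −45.00° = -45.00°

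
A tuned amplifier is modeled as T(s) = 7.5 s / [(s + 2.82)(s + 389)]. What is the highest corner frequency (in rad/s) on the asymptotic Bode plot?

389 rad/s

Break frequencies occur at each pole and zero magnitude: 2.82 rad/s, 389 rad/s.
The highest is 389 rad/s.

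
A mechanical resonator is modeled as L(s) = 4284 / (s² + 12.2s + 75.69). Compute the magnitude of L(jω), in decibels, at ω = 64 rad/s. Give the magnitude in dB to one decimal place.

0.4 dB

|(j64)² + 12.2(j64) + 75.69| = |-4020.3 + j780.8| = 4095
|L(j64)| = 4284 / 4095 = 1.046
20 log₁₀(1.046) = 0.39 dB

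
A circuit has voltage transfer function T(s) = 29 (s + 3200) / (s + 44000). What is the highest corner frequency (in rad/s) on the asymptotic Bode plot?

Break frequencies occur at each pole and zero magnitude: 3200 rad/s, 44000 rad/s.
The highest is 44000 rad/s.

44000 rad/s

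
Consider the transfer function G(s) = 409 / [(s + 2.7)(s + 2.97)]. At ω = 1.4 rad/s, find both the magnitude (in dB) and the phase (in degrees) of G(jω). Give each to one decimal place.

|j1.4 + 2.7| = √(1.4² + 2.7²) = 3.041
|j1.4 + 2.97| = √(1.4² + 2.97²) = 3.283
|G(j1.4)| = 409 / (3.041 × 3.283) = 40.957
20 log₁₀(40.957) = 32.25 dB
∠(j1.4 + 2.7) = arctan(1.4/2.7) = 27.41°
∠(j1.4 + 2.97) = arctan(1.4/2.97) = 25.24°
∠G(j1.4) = − (27.41° + 25.24°) = -52.65°

|G| = 32.2 dB, ∠G = -52.6 deg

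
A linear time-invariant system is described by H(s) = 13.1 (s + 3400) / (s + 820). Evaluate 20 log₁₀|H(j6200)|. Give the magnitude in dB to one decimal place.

23.4 dB

|j6200 + 3400| = √(6200² + 3400²) = 7071
|j6200 + 820| = √(6200² + 820²) = 6254
|H(j6200)| = 13.1 × 7071 / 6254 = 14.812
20 log₁₀(14.812) = 23.41 dB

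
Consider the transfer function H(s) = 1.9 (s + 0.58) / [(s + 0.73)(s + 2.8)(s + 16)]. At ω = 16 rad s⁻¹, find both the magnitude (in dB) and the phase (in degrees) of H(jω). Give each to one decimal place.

|j16 + 0.58| = √(16² + 0.58²) = 16.01
|j16 + 0.73| = √(16² + 0.73²) = 16.02
|j16 + 2.8| = √(16² + 2.8²) = 16.24
|j16 + 16| = √(16² + 16²) = 22.63
|H(j16)| = 1.9 × 16.01 / (16.02 × 16.24 × 22.63) = 0.0051675
20 log₁₀(0.0051675) = -45.73 dB
∠(j16 + 0.58) = arctan(16/0.58) = 87.92°
∠(j16 + 0.73) = arctan(16/0.73) = 87.39°
∠(j16 + 2.8) = arctan(16/2.8) = 80.07°
∠(j16 + 16) = arctan(16/16) = 45.00°
∠H(j16) = 87.92° − (87.39° + 80.07° + 45.00°) = -124.54°

|H| = -45.7 dB, ∠H = -124.5°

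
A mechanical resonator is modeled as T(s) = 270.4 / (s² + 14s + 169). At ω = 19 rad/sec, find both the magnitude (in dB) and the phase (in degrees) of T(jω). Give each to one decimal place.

|T| = -1.7 dB, ∠T = -125.8°

|(j19)² + 14(j19) + 169| = |-192 + j266| = 328.1
|T(j19)| = 270.4 / 328.1 = 0.82425
20 log₁₀(0.82425) = -1.68 dB
∠[(j19)² + 14(j19) + 169] = ∠[-192 + j266] = 125.82°
∠T(j19) = −125.82° = -125.82°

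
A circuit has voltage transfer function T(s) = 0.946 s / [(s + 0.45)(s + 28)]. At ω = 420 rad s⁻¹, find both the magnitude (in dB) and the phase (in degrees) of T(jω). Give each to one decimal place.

|j420| = 420
|j420 + 0.45| = √(420² + 0.45²) = 420
|j420 + 28| = √(420² + 28²) = 420.9
|T(j420)| = 0.946 × 420 / (420 × 420.9) = 0.0022474
20 log₁₀(0.0022474) = -52.97 dB
∠(j420) = 90.00°
∠(j420 + 0.45) = arctan(420/0.45) = 89.94°
∠(j420 + 28) = arctan(420/28) = 86.19°
∠T(j420) = 90.00° − (89.94° + 86.19°) = -86.12°

|T| = -53.0 dB, ∠T = -86.1°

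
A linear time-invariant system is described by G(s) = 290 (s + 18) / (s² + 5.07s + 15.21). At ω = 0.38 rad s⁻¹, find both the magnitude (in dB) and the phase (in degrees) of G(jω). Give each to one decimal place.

|G| = 50.7 dB, ∠G = -6.1°

|j0.38 + 18| = √(0.38² + 18²) = 18
|(j0.38)² + 5.07(j0.38) + 15.21| = |15.066 + j1.9266| = 15.19
|G(j0.38)| = 290 × 18 / 15.19 = 343.76
20 log₁₀(343.76) = 50.73 dB
∠(j0.38 + 18) = arctan(0.38/18) = 1.21°
∠[(j0.38)² + 5.07(j0.38) + 15.21] = ∠[15.066 + j1.9266] = 7.29°
∠G(j0.38) = 1.21° − 7.29° = -6.08°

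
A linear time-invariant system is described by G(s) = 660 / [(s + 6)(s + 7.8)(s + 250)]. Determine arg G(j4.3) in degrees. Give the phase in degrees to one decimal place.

-65.5°

∠(j4.3 + 6) = arctan(4.3/6) = 35.63°
∠(j4.3 + 7.8) = arctan(4.3/7.8) = 28.87°
∠(j4.3 + 250) = arctan(4.3/250) = 0.99°
∠G(j4.3) = − (35.63° + 28.87° + 0.99°) = -65.48°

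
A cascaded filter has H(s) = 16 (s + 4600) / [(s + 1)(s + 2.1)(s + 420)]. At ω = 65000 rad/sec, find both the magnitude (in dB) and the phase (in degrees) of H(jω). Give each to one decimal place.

|H| = -168.4 dB, ∠H = -183.7 deg

|j65000 + 4600| = √(65000² + 4600²) = 6.516e+04
|j65000 + 1| = √(65000² + 1²) = 6.5e+04
|j65000 + 2.1| = √(65000² + 2.1²) = 6.5e+04
|j65000 + 420| = √(65000² + 420²) = 6.5e+04
|H(j65000)| = 16 × 6.516e+04 / (6.5e+04 × 6.5e+04 × 6.5e+04) = 3.7964e-09
20 log₁₀(3.7964e-09) = -168.41 dB
∠(j65000 + 4600) = arctan(65000/4600) = 85.95°
∠(j65000 + 1) = arctan(65000/1) = 90.00°
∠(j65000 + 2.1) = arctan(65000/2.1) = 90.00°
∠(j65000 + 420) = arctan(65000/420) = 89.63°
∠H(j65000) = 85.95° − (90.00° + 90.00° + 89.63°) = -183.68°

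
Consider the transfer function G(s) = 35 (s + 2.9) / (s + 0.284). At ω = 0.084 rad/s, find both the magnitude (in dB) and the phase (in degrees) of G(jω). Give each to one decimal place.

|j0.084 + 2.9| = √(0.084² + 2.9²) = 2.901
|j0.084 + 0.284| = √(0.084² + 0.284²) = 0.2962
|G(j0.084)| = 35 × 2.901 / 0.2962 = 342.86
20 log₁₀(342.86) = 50.70 dB
∠(j0.084 + 2.9) = arctan(0.084/2.9) = 1.66°
∠(j0.084 + 0.284) = arctan(0.084/0.284) = 16.48°
∠G(j0.084) = 1.66° − 16.48° = -14.82°

|G| = 50.7 dB, ∠G = -14.8°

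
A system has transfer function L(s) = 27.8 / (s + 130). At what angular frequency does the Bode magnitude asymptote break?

The single real pole at s = −130 gives a corner at ω = 130 rad/s.

130 rad/s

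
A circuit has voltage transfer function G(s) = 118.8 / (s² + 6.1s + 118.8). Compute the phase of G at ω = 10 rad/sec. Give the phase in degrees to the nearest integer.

-73 deg

∠[(j10)² + 6.1(j10) + 118.8] = ∠[18.8 + j61] = 72.87°
∠G(j10) = −72.87° = -72.87°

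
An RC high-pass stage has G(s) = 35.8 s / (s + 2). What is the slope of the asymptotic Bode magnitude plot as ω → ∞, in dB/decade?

0 dB/decade

With 1 zero and 1 pole, the high-frequency asymptotic slope is 20 × (1 − 1) = 0 dB/decade.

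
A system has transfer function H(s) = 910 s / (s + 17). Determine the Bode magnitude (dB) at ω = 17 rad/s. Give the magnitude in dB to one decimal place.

|j17| = 17
|j17 + 17| = √(17² + 17²) = 24.04
|H(j17)| = 910 × 17 / 24.04 = 643.47
20 log₁₀(643.47) = 56.17 dB

56.2 dB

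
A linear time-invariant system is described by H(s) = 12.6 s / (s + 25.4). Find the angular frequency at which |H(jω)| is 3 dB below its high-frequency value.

25.4 rad/sec

For a single-pole high-pass, the −3 dB point is at the pole: ω = 25.4 rad/sec.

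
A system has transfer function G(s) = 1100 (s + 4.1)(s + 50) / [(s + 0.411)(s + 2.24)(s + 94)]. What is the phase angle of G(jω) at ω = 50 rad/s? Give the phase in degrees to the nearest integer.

-75°

∠(j50 + 4.1) = arctan(50/4.1) = 85.31°
∠(j50 + 50) = arctan(50/50) = 45.00°
∠(j50 + 0.411) = arctan(50/0.411) = 89.53°
∠(j50 + 2.24) = arctan(50/2.24) = 87.43°
∠(j50 + 94) = arctan(50/94) = 28.01°
∠G(j50) = 85.31° + 45.00° − (89.53° + 87.43° + 28.01°) = -74.66°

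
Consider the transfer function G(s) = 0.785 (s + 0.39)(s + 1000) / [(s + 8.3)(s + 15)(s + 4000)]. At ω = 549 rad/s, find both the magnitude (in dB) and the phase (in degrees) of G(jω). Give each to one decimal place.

|j549 + 0.39| = √(549² + 0.39²) = 549
|j549 + 1000| = √(549² + 1000²) = 1141
|j549 + 8.3| = √(549² + 8.3²) = 549.1
|j549 + 15| = √(549² + 15²) = 549.2
|j549 + 4000| = √(549² + 4000²) = 4037
|G(j549)| = 0.785 × 549 × 1141 / (549.1 × 549.2 × 4037) = 0.00040381
20 log₁₀(0.00040381) = -67.88 dB
∠(j549 + 0.39) = arctan(549/0.39) = 89.96°
∠(j549 + 1000) = arctan(549/1000) = 28.77°
∠(j549 + 8.3) = arctan(549/8.3) = 89.13°
∠(j549 + 15) = arctan(549/15) = 88.43°
∠(j549 + 4000) = arctan(549/4000) = 7.82°
∠G(j549) = 89.96° + 28.77° − (89.13° + 88.43° + 7.82°) = -66.66°

|G| = -67.9 dB, ∠G = -66.7°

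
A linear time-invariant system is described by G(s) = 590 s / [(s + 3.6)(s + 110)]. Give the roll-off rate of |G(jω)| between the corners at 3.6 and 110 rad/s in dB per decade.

In this band the factors already past their corner are: 1 differentiator zero, pole at 3.6; net slope = 0 dB/decade.

0 dB/decade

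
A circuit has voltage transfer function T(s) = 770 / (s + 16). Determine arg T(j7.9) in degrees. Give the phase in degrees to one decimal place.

-26.3°

∠(j7.9 + 16) = arctan(7.9/16) = 26.28°
∠T(j7.9) = −26.28° = -26.28°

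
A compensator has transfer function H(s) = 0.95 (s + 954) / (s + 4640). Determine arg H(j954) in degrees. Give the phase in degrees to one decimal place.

∠(j954 + 954) = arctan(954/954) = 45.00°
∠(j954 + 4640) = arctan(954/4640) = 11.62°
∠H(j954) = 45.00° − 11.62° = 33.38°

33.4°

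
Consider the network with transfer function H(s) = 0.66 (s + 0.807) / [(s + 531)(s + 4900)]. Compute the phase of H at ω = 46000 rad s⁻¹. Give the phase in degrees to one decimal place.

∠(j46000 + 0.807) = arctan(46000/0.807) = 90.00°
∠(j46000 + 531) = arctan(46000/531) = 89.34°
∠(j46000 + 4900) = arctan(46000/4900) = 83.92°
∠H(j46000) = 90.00° − (89.34° + 83.92°) = -83.26°

-83.3°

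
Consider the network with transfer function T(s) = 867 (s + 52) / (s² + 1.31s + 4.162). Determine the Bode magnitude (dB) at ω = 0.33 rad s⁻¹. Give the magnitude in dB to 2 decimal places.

|j0.33 + 52| = √(0.33² + 52²) = 52
|(j0.33)² + 1.31(j0.33) + 4.162| = |4.0531 + j0.4323| = 4.076
|T(j0.33)| = 867 × 52 / 4.076 = 11061
20 log₁₀(11061) = 80.876 dB

80.88 dB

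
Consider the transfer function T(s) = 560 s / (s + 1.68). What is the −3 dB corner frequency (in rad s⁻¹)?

For a single-pole high-pass, the −3 dB point is at the pole: ω = 1.68 rad s⁻¹.

1.68 rad s⁻¹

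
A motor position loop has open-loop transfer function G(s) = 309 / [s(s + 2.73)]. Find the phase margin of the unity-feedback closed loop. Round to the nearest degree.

Gain crossover: |G(jω)| = 1 at ω ≈ 17.5 rad/s.
∠G(j17.5) = −90° − arctan(17.5/2.73) ≈ -171.12°
PM = 180° + (-171.12°) = 8.88°

9°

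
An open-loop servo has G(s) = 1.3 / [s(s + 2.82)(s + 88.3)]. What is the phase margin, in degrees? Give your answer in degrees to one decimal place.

89.9°

Gain crossover: |G(jω)| = 1 at ω ≈ 0.00522 rad/s.
∠G(j0.00522) = −90° − arctan(0.00522/2.82) − arctan(0.00522/88.3) ≈ -90.11°
PM = 180° + (-90.11°) = 89.89°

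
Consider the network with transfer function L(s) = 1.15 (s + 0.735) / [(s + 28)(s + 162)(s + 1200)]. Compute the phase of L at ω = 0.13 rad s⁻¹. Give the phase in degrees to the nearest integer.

10°

∠(j0.13 + 0.735) = arctan(0.13/0.735) = 10.03°
∠(j0.13 + 28) = arctan(0.13/28) = 0.27°
∠(j0.13 + 162) = arctan(0.13/162) = 0.05°
∠(j0.13 + 1200) = arctan(0.13/1200) = 0.01°
∠L(j0.13) = 10.03° − (0.27° + 0.05° + 0.01°) = 9.71°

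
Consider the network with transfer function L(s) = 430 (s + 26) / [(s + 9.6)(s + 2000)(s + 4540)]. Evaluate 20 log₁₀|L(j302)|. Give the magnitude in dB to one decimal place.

|j302 + 26| = √(302² + 26²) = 303.1
|j302 + 9.6| = √(302² + 9.6²) = 302.2
|j302 + 2000| = √(302² + 2000²) = 2023
|j302 + 4540| = √(302² + 4540²) = 4550
|L(j302)| = 430 × 303.1 / (302.2 × 2023 × 4550) = 4.6872e-05
20 log₁₀(4.6872e-05) = -86.58 dB

-86.6 dB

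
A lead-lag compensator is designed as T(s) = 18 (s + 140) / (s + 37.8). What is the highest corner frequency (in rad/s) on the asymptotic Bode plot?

Break frequencies occur at each pole and zero magnitude: 37.8 rad/s, 140 rad/s.
The highest is 140 rad/s.

140 rad/s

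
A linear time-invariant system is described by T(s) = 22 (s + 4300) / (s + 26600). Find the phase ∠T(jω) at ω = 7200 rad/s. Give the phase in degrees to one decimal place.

∠(j7200 + 4300) = arctan(7200/4300) = 59.15°
∠(j7200 + 26600) = arctan(7200/26600) = 15.15°
∠T(j7200) = 59.15° − 15.15° = 44.01°

44.0°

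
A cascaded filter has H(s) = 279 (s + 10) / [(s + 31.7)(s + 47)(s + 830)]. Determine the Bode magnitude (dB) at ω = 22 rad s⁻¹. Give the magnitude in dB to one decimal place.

-47.8 dB

|j22 + 10| = √(22² + 10²) = 24.17
|j22 + 31.7| = √(22² + 31.7²) = 38.59
|j22 + 47| = √(22² + 47²) = 51.89
|j22 + 830| = √(22² + 830²) = 830.3
|H(j22)| = 279 × 24.17 / (38.59 × 51.89 × 830.3) = 0.0040554
20 log₁₀(0.0040554) = -47.84 dB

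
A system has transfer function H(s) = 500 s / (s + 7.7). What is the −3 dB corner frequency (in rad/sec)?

7.7 rad/sec

For a single-pole high-pass, the −3 dB point is at the pole: ω = 7.7 rad/sec.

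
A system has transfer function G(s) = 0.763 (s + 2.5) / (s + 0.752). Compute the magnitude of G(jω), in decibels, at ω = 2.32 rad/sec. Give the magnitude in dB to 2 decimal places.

0.56 dB

|j2.32 + 2.5| = √(2.32² + 2.5²) = 3.411
|j2.32 + 0.752| = √(2.32² + 0.752²) = 2.439
|G(j2.32)| = 0.763 × 3.411 / 2.439 = 1.067
20 log₁₀(1.067) = 0.564 dB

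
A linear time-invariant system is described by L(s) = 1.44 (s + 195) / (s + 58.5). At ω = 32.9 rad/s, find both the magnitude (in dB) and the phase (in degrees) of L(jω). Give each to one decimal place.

|j32.9 + 195| = √(32.9² + 195²) = 197.8
|j32.9 + 58.5| = √(32.9² + 58.5²) = 67.12
|L(j32.9)| = 1.44 × 197.8 / 67.12 = 4.2429
20 log₁₀(4.2429) = 12.55 dB
∠(j32.9 + 195) = arctan(32.9/195) = 9.58°
∠(j32.9 + 58.5) = arctan(32.9/58.5) = 29.35°
∠L(j32.9) = 9.58° − 29.35° = -19.78°

|L| = 12.6 dB, ∠L = -19.8°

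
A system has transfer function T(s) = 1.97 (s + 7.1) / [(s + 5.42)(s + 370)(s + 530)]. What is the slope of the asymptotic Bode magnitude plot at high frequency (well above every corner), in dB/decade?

-40 dB/decade

With 1 zero and 3 poles, the high-frequency asymptotic slope is 20 × (1 − 3) = -40 dB/decade.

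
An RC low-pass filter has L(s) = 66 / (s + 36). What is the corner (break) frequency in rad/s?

The single real pole at s = −36 gives a corner at ω = 36 rad/s.

36 rad/s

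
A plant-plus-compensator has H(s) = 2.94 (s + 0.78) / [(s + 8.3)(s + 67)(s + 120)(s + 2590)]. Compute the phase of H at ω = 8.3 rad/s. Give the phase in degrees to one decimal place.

∠(j8.3 + 0.78) = arctan(8.3/0.78) = 84.63°
∠(j8.3 + 8.3) = arctan(8.3/8.3) = 45.00°
∠(j8.3 + 67) = arctan(8.3/67) = 7.06°
∠(j8.3 + 120) = arctan(8.3/120) = 3.96°
∠(j8.3 + 2590) = arctan(8.3/2590) = 0.18°
∠H(j8.3) = 84.63° − (45.00° + 7.06° + 3.96° + 0.18°) = 28.43°

28.4 deg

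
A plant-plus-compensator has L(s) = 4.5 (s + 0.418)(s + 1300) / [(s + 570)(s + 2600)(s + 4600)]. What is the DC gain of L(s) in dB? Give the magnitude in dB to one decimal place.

L(0) = 4.5 × 0.418 × 1300 / (570 × 2600 × 4600) = 3.587e-07
20 log₁₀(3.587e-07) = -128.91 dB

-128.9 dB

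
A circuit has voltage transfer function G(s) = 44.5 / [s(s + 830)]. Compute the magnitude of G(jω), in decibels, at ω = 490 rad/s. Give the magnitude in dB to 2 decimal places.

|j490 + 830| = √(490² + 830²) = 963.8
|j490| = 490
|G(j490)| = 44.5 / (963.8 × 490) = 9.4223e-05
20 log₁₀(9.4223e-05) = -80.517 dB

-80.52 dB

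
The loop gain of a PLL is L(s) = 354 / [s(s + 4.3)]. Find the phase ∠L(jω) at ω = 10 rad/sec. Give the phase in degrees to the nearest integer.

-157°

∠(j10 + 4.3) = arctan(10/4.3) = 66.73°
∠(j10) = 90.00°
∠L(j10) = − (66.73° + 90.00°) = -156.73°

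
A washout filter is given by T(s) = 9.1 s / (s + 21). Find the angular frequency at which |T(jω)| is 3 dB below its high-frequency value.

21 rad/s

For a single-pole high-pass, the −3 dB point is at the pole: ω = 21 rad/s.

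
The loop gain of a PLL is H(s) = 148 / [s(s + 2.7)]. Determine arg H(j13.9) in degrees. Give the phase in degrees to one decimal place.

-169.0°

∠(j13.9 + 2.7) = arctan(13.9/2.7) = 79.01°
∠(j13.9) = 90.00°
∠H(j13.9) = − (79.01° + 90.00°) = -169.01°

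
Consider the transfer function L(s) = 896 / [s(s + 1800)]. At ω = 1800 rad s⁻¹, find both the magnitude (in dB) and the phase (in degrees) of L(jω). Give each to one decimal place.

|j1800 + 1800| = √(1800² + 1800²) = 2546
|j1800| = 1800
|L(j1800)| = 896 / (2546 × 1800) = 0.00019555
20 log₁₀(0.00019555) = -74.18 dB
∠(j1800 + 1800) = arctan(1800/1800) = 45.00°
∠(j1800) = 90.00°
∠L(j1800) = − (45.00° + 90.00°) = -135.00°

|L| = -74.2 dB, ∠L = -135.0 deg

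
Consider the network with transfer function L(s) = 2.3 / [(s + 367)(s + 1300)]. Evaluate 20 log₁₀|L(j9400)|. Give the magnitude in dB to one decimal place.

-151.8 dB

|j9400 + 367| = √(9400² + 367²) = 9407
|j9400 + 1300| = √(9400² + 1300²) = 9489
|L(j9400)| = 2.3 / (9407 × 9489) = 2.5765e-08
20 log₁₀(2.5765e-08) = -151.78 dB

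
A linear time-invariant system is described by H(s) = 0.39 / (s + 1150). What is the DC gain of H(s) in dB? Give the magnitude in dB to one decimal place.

H(0) = 0.39 / 1150 = 0.00033913
20 log₁₀(0.00033913) = -69.39 dB

-69.4 dB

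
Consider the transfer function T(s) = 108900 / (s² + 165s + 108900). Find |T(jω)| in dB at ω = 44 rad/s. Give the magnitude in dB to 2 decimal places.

0.14 dB

|(j44)² + 165(j44) + 108900| = |1.0696e+05 + j7260| = 1.072e+05
|T(j44)| = 108900 / 1.072e+05 = 1.0158
20 log₁₀(1.0158) = 0.136 dB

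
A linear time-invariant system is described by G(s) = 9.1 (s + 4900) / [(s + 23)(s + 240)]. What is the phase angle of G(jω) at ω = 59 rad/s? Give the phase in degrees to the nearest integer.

-82°

∠(j59 + 4900) = arctan(59/4900) = 0.69°
∠(j59 + 23) = arctan(59/23) = 68.70°
∠(j59 + 240) = arctan(59/240) = 13.81°
∠G(j59) = 0.69° − (68.70° + 13.81°) = -81.82°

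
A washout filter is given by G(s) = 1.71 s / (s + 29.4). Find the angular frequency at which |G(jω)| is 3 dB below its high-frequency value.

29.4 rad/sec

For a single-pole high-pass, the −3 dB point is at the pole: ω = 29.4 rad/sec.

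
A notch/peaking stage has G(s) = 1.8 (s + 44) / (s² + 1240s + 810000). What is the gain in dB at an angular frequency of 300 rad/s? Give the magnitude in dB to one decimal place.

-63.4 dB

|j300 + 44| = √(300² + 44²) = 303.2
|(j300)² + 1240(j300) + 810000| = |7.2e+05 + j3.72e+05| = 8.104e+05
|G(j300)| = 1.8 × 303.2 / 8.104e+05 = 0.00067345
20 log₁₀(0.00067345) = -63.43 dB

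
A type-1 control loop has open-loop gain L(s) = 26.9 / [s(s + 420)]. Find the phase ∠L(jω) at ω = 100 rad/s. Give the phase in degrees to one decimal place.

-103.4°

∠(j100 + 420) = arctan(100/420) = 13.39°
∠(j100) = 90.00°
∠L(j100) = − (13.39° + 90.00°) = -103.39°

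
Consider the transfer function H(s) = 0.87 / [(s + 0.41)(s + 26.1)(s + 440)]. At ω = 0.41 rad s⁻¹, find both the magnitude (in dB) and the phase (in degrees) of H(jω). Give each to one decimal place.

|H| = -77.7 dB, ∠H = -46.0°

|j0.41 + 0.41| = √(0.41² + 0.41²) = 0.5798
|j0.41 + 26.1| = √(0.41² + 26.1²) = 26.1
|j0.41 + 440| = √(0.41² + 440²) = 440
|H(j0.41)| = 0.87 / (0.5798 × 26.1 × 440) = 0.00013064
20 log₁₀(0.00013064) = -77.68 dB
∠(j0.41 + 0.41) = arctan(0.41/0.41) = 45.00°
∠(j0.41 + 26.1) = arctan(0.41/26.1) = 0.90°
∠(j0.41 + 440) = arctan(0.41/440) = 0.05°
∠H(j0.41) = − (45.00° + 0.90° + 0.05°) = -45.95°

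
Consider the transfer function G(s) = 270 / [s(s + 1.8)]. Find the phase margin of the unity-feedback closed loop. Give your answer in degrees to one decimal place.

6.3 deg

Gain crossover: |G(jω)| = 1 at ω ≈ 16.4 rad/sec.
∠G(j16.4) = −90° − arctan(16.4/1.8) ≈ -173.73°
PM = 180° + (-173.73°) = 6.27°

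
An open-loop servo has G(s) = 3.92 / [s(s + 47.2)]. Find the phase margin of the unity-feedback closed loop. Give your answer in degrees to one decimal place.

Gain crossover: |G(jω)| = 1 at ω ≈ 0.0831 rad/sec.
∠G(j0.0831) = −90° − arctan(0.0831/47.2) ≈ -90.10°
PM = 180° + (-90.10°) = 89.90°

89.9°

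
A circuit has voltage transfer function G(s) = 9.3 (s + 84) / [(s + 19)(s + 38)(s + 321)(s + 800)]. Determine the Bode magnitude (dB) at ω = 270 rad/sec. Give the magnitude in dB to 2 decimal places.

-139.95 dB

|j270 + 84| = √(270² + 84²) = 282.8
|j270 + 19| = √(270² + 19²) = 270.7
|j270 + 38| = √(270² + 38²) = 272.7
|j270 + 321| = √(270² + 321²) = 419.5
|j270 + 800| = √(270² + 800²) = 844.3
|G(j270)| = 9.3 × 282.8 / (270.7 × 272.7 × 419.5 × 844.3) = 1.0061e-07
20 log₁₀(1.0061e-07) = -139.947 dB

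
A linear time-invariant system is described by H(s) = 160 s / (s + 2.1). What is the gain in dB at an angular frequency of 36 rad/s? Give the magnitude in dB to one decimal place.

|j36| = 36
|j36 + 2.1| = √(36² + 2.1²) = 36.06
|H(j36)| = 160 × 36 / 36.06 = 159.73
20 log₁₀(159.73) = 44.07 dB

44.1 dB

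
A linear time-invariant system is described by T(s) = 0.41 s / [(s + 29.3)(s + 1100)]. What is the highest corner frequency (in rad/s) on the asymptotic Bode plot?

Break frequencies occur at each pole and zero magnitude: 29.3 rad/s, 1100 rad/s.
The highest is 1100 rad/s.

1100 rad/s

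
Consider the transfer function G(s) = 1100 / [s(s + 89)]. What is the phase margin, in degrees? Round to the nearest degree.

82°

Gain crossover: |G(jω)| = 1 at ω ≈ 12.2 rad/sec.
∠G(j12.2) = −90° − arctan(12.2/89) ≈ -97.83°
PM = 180° + (-97.83°) = 82.17°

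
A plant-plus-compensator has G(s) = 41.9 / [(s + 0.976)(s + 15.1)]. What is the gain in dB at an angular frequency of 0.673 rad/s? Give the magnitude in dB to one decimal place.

7.4 dB

|j0.673 + 0.976| = √(0.673² + 0.976²) = 1.186
|j0.673 + 15.1| = √(0.673² + 15.1²) = 15.11
|G(j0.673)| = 41.9 / (1.186 × 15.11) = 2.3382
20 log₁₀(2.3382) = 7.38 dB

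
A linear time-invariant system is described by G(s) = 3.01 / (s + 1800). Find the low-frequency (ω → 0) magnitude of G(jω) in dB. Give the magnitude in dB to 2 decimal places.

G(0) = 3.01 / 1800 = 0.0016722
20 log₁₀(0.0016722) = -55.534 dB

-55.53 dB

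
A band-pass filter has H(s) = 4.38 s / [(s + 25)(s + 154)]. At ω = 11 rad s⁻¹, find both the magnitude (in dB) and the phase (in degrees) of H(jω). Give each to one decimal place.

|j11| = 11
|j11 + 25| = √(11² + 25²) = 27.31
|j11 + 154| = √(11² + 154²) = 154.4
|H(j11)| = 4.38 × 11 / (27.31 × 154.4) = 0.011425
20 log₁₀(0.011425) = -38.84 dB
∠(j11) = 90.00°
∠(j11 + 25) = arctan(11/25) = 23.75°
∠(j11 + 154) = arctan(11/154) = 4.09°
∠H(j11) = 90.00° − (23.75° + 4.09°) = 62.16°

|H| = -38.8 dB, ∠H = 62.2 deg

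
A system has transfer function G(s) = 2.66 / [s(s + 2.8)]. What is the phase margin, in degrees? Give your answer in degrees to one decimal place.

72.1°

Gain crossover: |G(jω)| = 1 at ω ≈ 0.904 rad/s.
∠G(j0.904) = −90° − arctan(0.904/2.8) ≈ -107.89°
PM = 180° + (-107.89°) = 72.11°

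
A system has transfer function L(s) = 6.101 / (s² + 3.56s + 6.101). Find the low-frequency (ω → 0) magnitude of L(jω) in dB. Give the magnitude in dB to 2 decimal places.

L(0) = 6.101 / 6.101 = 1
20 log₁₀(1) = 0.000 dB

0.00 dB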